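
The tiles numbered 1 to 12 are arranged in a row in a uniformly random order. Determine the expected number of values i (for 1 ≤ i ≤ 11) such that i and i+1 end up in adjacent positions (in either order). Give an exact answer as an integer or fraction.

11/6

For each i ∈ {1,…,11}, let Xᵢ = 1 if i and i+1 are adjacent. P(Xᵢ=1) = 2·(12−1)!/12! = 2/12.
By linearity, E[ΣXᵢ] = (11)·(2/12) = 11/6.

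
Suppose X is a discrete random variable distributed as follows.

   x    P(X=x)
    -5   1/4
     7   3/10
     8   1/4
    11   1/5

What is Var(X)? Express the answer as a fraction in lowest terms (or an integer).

14259/400

E[X] = (1/4)·(-5) + (3/10)·7 + (1/4)·8 + (1/5)·11 = 101/20
E[X²] = (1/4)·25 + (3/10)·49 + (1/4)·64 + (1/5)·121 = 1223/20
Var(X) = 1223/20 − (101/20)² = 14259/400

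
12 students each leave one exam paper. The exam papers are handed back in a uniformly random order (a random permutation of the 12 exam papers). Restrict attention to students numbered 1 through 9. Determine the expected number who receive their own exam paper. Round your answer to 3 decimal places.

Let Xᵢ = 1 if person i gets their own exam paper. For each i, P(Xᵢ=1) = 1/12.
By linearity of expectation, E[X₁+…+X_9] = 9·(1/12) = 3/4.
≈ 0.750

0.750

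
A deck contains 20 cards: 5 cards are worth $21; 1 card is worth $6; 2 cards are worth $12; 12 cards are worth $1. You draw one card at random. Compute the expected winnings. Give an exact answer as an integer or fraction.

E[payout] = (5/20)·21 + (1/20)·6 + (2/20)·12 + (12/20)·1 = 147/20

147/20 dollars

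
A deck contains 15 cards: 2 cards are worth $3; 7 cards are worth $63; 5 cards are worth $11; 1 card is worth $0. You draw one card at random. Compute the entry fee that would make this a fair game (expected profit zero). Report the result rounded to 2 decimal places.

$33.47

E[payout] = (2/15)·3 + (7/15)·63 + (5/15)·11 + (1/15)·0 = 502/15
Fair fee = E[payout] = 502/15 ≈ $33.47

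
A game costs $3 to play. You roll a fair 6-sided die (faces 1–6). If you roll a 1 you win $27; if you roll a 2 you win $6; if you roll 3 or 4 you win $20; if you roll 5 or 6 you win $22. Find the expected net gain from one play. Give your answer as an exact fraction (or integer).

E[payout] = (1/6)·6 + (1/3)·20 + (1/3)·22 + (1/6)·27 = 39/2
Expected profit = 39/2 − 3 = 33/2

33/2 dollars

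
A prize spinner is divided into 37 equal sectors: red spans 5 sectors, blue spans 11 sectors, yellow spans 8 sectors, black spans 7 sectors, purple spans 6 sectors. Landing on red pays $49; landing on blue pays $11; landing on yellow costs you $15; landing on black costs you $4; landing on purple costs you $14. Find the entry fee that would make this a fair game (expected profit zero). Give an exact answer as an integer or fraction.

E[payout] = (5/37)·49 + (11/37)·11 + (8/37)·(-15) + (7/37)·(-4) + (6/37)·(-14) = 134/37
Fair fee = E[payout] = 134/37

134/37 dollars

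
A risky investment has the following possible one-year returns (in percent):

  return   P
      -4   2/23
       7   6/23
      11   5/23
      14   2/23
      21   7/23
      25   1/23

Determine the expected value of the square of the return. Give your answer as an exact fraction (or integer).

5035/23

E[X²] = (2/23)·16 + (6/23)·49 + (5/23)·121 + (2/23)·196 + (7/23)·441 + (1/23)·625
     = 5035/23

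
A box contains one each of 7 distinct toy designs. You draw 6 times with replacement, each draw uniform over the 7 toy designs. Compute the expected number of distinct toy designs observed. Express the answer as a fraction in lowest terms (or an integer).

70993/16807

Let Xⱼ=1 if type j appears at least once. P(Xⱼ=1) = 1 − ((7−1)/7)^6 = 70993/117649.
E[#distinct] = 7·70993/117649 = 70993/16807.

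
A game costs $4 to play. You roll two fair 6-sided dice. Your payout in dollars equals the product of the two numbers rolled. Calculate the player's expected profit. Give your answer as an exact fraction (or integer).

33/4 dollars

Distribution of the product of the two numbers rolled: 1 w.p. 1/36, 2 w.p. 1/18, 3 w.p. 1/18, 4 w.p. 1/12, 5 w.p. 1/18, 6 w.p. 1/9, …
E[payout] = (1/36)·1 + (1/18)·2 + (1/18)·3 + (1/12)·4 + (1/18)·5 + (1/9)·6 + (1/18)·8 + (1/36)·9 + (1/18)·10 + (1/9)·12 + (1/18)·15 + (1/36)·16 + (1/18)·18 + (1/18)·20 + (1/18)·24 + (1/36)·25 + (1/18)·30 + (1/36)·36 = 49/4
Expected profit = 49/4 − 4 = 33/4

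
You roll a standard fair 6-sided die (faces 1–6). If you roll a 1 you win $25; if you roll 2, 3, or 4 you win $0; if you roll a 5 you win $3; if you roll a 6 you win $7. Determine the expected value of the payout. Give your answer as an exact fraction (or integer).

35/6 dollars

E[payout] = (1/2)·0 + (1/6)·3 + (1/6)·7 + (1/6)·25 = 35/6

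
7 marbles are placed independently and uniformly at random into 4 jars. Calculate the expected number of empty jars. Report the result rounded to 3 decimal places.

0.534

Let Xⱼ=1 if jar j is empty. P(Xⱼ=1) = ((4-1)/4)^7 = 2187/16384.
By linearity, E[#empty] = 4·2187/16384 = 2187/4096.
≈ 0.534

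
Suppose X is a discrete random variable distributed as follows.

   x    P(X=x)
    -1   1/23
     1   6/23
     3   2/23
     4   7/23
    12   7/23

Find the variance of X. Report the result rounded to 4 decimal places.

E[X] = (1/23)·(-1) + (6/23)·1 + (2/23)·3 + (7/23)·4 + (7/23)·12 = 123/23
E[X²] = (1/23)·1 + (6/23)·1 + (2/23)·9 + (7/23)·16 + (7/23)·144 = 1145/23
Var(X) = 1145/23 − (123/23)² = 11206/529 ≈ 21.1834

21.1834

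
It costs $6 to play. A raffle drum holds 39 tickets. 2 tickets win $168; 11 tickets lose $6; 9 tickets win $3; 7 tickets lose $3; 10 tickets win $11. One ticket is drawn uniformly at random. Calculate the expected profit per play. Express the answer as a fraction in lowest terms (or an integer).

E[payout] = (2/39)·168 + (11/39)·(-6) + (9/39)·3 + (7/39)·(-3) + (10/39)·11 = 386/39
Expected profit = 386/39 − 6 = 152/39

152/39 dollars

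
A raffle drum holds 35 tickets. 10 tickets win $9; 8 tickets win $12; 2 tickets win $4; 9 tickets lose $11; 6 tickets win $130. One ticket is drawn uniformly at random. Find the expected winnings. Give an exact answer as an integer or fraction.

$25

E[payout] = (10/35)·9 + (8/35)·12 + (2/35)·4 + (9/35)·(-11) + (6/35)·130 = 25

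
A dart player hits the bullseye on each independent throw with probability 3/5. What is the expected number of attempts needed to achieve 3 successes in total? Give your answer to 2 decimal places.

5.00

By linearity (sum of 3 independent geometric waits), E[trials] = 3/p = 3/(3/5) = 5.
≈ 5.00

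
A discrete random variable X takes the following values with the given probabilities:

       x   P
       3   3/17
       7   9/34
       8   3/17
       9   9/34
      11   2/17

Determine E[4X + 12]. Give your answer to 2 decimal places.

41.88

E[4x+12] = (3/17)·24 + (9/34)·40 + (3/17)·44 + (9/34)·48 + (2/17)·56
     = 712/17 ≈ 41.88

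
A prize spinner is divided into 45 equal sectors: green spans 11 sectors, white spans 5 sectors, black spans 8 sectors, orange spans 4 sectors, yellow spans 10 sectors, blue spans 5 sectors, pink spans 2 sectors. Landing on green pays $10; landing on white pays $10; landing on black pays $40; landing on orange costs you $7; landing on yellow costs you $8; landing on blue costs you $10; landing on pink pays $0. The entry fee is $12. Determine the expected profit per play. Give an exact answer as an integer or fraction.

-218/45 dollars

E[payout] = (11/45)·10 + (5/45)·10 + (8/45)·40 + (4/45)·(-7) + (10/45)·(-8) + (5/45)·(-10) + (2/45)·0 = 322/45
Expected profit = 322/45 − 12 = -218/45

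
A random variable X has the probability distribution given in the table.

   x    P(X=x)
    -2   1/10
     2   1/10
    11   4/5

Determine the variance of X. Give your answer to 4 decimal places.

E[X] = (1/10)·(-2) + (1/10)·2 + (4/5)·11 = 44/5
E[X²] = (1/10)·4 + (1/10)·4 + (4/5)·121 = 488/5
Var(X) = 488/5 − (44/5)² = 504/25 ≈ 20.1600

20.1600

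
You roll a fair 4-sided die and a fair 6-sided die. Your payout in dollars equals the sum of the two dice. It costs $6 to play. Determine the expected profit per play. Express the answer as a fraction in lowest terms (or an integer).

Distribution of the sum of the two dice: 2 w.p. 1/24, 3 w.p. 1/12, 4 w.p. 1/8, 5 w.p. 1/6, 6 w.p. 1/6, 7 w.p. 1/6, …
E[payout] = (1/24)·2 + (1/12)·3 + (1/8)·4 + (1/6)·5 + (1/6)·6 + (1/6)·7 + (1/8)·8 + (1/12)·9 + (1/24)·10 = 6
Expected profit = 6 − 6 = 0

$0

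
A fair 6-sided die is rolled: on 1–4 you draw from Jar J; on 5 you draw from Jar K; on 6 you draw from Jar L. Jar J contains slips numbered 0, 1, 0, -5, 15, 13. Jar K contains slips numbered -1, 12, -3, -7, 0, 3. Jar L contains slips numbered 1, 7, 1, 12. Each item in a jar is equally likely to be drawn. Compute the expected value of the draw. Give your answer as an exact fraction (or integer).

E[X | Jar J] = (0 + 1 + 0 − 5 + 15 + 13)/6 = 4
E[X | Jar K] = (-1 + 12 − 3 − 7 + 0 + 3)/6 = 2/3
E[X | Jar L] = (1 + 7 + 1 + 12)/4 = 21/4
E[X] = (2/3)·4 + (1/6)·2/3 + (1/6)·21/4 = 263/72

263/72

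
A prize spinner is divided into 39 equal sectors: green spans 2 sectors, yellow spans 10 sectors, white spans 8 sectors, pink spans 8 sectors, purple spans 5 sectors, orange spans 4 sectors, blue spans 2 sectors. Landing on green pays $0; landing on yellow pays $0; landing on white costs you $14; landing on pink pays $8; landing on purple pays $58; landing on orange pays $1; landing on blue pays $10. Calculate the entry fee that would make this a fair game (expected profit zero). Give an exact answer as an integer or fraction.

E[payout] = (2/39)·0 + (10/39)·0 + (8/39)·(-14) + (8/39)·8 + (5/39)·58 + (4/39)·1 + (2/39)·10 = 266/39
Fair fee = E[payout] = 266/39

266/39 dollars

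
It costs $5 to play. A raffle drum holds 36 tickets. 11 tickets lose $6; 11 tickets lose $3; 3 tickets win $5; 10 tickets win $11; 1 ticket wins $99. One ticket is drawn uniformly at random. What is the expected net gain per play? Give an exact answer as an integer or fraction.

-55/36 dollars

E[payout] = (11/36)·(-6) + (11/36)·(-3) + (3/36)·5 + (10/36)·11 + (1/36)·99 = 125/36
Expected profit = 125/36 − 5 = -55/36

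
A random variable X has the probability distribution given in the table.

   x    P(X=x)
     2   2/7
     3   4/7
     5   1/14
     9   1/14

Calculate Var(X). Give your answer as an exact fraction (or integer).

150/49

E[X] = (2/7)·2 + (4/7)·3 + (1/14)·5 + (1/14)·9 = 23/7
E[X²] = (2/7)·4 + (4/7)·9 + (1/14)·25 + (1/14)·81 = 97/7
Var(X) = 97/7 − (23/7)² = 150/49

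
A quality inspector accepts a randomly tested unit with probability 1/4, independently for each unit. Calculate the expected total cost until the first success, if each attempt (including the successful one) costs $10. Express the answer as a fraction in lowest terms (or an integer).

$40

E[#attempts] = 1/p = 4; E[cost] = 10·4 = 40.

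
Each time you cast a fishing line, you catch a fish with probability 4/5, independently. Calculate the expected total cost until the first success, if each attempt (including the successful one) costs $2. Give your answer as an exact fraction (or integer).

E[#attempts] = 1/p = 5/4; E[cost] = 2·5/4 = 5/2.

5/2 dollars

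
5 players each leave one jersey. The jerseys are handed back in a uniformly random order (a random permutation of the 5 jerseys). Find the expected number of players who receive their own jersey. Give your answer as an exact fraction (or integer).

Let Xᵢ = 1 if person i gets their own jersey. For each i, P(Xᵢ=1) = 1/5.
By linearity of expectation, E[X₁+…+X_5] = 5·(1/5) = 1.

1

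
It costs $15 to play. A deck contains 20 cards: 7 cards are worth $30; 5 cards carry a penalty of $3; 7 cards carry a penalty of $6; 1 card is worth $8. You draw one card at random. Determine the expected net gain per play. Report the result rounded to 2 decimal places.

-$6.95

E[payout] = (7/20)·30 + (5/20)·(-3) + (7/20)·(-6) + (1/20)·8 = 161/20
Expected profit = 161/20 − 15 = -139/20 ≈ -$6.95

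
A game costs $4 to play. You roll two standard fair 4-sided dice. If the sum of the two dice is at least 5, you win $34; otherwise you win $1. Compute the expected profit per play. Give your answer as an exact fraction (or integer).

E[payout] = (3/8)·1 + (5/8)·34 = 173/8
Expected profit = 173/8 − 4 = 141/8

141/8 dollars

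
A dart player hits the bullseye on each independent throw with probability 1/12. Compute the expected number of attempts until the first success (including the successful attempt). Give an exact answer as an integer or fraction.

12

For a geometric distribution, E[trials] = 1/p = 1/(1/12) = 12.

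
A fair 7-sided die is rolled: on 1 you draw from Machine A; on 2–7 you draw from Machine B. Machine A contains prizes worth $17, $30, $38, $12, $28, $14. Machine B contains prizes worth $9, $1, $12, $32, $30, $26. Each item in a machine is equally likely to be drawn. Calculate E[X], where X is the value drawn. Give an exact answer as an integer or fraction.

E[X | Machine A] = (17 + 30 + 38 + 12 + 28 + 14)/6 = 139/6
E[X | Machine B] = (9 + 1 + 12 + 32 + 30 + 26)/6 = 55/3
E[X] = (1/7)·139/6 + (6/7)·55/3 = 799/42

799/42 dollars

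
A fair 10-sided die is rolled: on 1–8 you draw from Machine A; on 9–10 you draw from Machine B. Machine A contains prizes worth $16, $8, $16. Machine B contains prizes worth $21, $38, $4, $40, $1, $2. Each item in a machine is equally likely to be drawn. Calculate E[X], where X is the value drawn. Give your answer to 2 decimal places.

$14.20

E[X | Machine A] = (16 + 8 + 16)/3 = 40/3
E[X | Machine B] = (21 + 38 + 4 + 40 + 1 + 2)/6 = 53/3
E[X] = (4/5)·40/3 + (1/5)·53/3 = 71/5 ≈ 14.20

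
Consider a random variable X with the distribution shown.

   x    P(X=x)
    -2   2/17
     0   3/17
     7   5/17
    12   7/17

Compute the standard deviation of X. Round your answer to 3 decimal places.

5.331

E[X] = 115/17, E[X²] = 1261/17
Var(X) = E[X²] − (E[X])² = 1261/17 − 13225/289 = 8212/289
SD(X) = √(8212/289) ≈ 5.331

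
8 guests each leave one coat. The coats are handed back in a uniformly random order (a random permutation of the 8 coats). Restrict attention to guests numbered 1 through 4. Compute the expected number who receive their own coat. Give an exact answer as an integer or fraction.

Let Xᵢ = 1 if person i gets their own coat. For each i, P(Xᵢ=1) = 1/8.
By linearity of expectation, E[X₁+…+X_4] = 4·(1/8) = 1/2.

1/2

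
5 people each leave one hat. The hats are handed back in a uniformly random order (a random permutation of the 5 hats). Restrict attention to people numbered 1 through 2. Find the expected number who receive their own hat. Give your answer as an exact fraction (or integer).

Let Xᵢ = 1 if person i gets their own hat. For each i, P(Xᵢ=1) = 1/5.
By linearity of expectation, E[X₁+…+X_2] = 2·(1/5) = 2/5.

2/5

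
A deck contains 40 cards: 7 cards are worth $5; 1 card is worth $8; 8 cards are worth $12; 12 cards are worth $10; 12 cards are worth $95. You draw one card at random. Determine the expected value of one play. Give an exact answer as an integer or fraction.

E[payout] = (7/40)·5 + (1/40)·8 + (8/40)·12 + (12/40)·10 + (12/40)·95 = 1399/40

1399/40 dollars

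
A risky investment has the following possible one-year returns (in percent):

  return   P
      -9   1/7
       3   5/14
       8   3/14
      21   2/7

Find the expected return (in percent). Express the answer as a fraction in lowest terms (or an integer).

E[X] = (1/7)·(-9) + (5/14)·3 + (3/14)·8 + (2/7)·21
     = 15/2

15/2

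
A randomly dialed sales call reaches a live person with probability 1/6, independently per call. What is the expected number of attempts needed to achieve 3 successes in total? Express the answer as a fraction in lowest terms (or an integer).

By linearity (sum of 3 independent geometric waits), E[trials] = 3/p = 3/(1/6) = 18.

18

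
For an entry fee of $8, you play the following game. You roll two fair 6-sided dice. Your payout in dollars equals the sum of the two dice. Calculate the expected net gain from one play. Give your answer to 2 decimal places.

Distribution of the sum of the two dice: 2 w.p. 1/36, 3 w.p. 1/18, 4 w.p. 1/12, 5 w.p. 1/9, 6 w.p. 5/36, 7 w.p. 1/6, …
E[payout] = (1/36)·2 + (1/18)·3 + (1/12)·4 + (1/9)·5 + (5/36)·6 + (1/6)·7 + (5/36)·8 + (1/9)·9 + (1/12)·10 + (1/18)·11 + (1/36)·12 = 7
Expected profit = 7 − 8 = -1 ≈ -$1.00

-$1.00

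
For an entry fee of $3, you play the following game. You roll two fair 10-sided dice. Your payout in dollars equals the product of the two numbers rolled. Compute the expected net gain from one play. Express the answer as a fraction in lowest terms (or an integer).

Distribution of the product of the two numbers rolled: 1 w.p. 1/100, 2 w.p. 1/50, 3 w.p. 1/50, 4 w.p. 3/100, 5 w.p. 1/50, 6 w.p. 1/25, …
E[payout] = (1/100)·1 + (1/50)·2 + (1/50)·3 + (3/100)·4 + (1/50)·5 + (1/25)·6 + (1/50)·7 + (1/25)·8 + (3/100)·9 + (1/25)·10 + (1/25)·12 + (1/50)·14 + (1/50)·15 + (3/100)·16 + (1/25)·18 + (1/25)·20 + (1/50)·21 + (1/25)·24 + (1/100)·25 + (1/50)·27 + (1/50)·28 + (1/25)·30 + (1/50)·32 + (1/50)·35 + (3/100)·36 + (1/25)·40 + (1/50)·42 + (1/50)·45 + (1/50)·48 + (1/100)·49 + (1/50)·50 + (1/50)·54 + (1/50)·56 + (1/50)·60 + (1/50)·63 + (1/100)·64 + (1/50)·70 + (1/50)·72 + (1/50)·80 + (1/100)·81 + (1/50)·90 + (1/100)·100 = 121/4
Expected profit = 121/4 − 3 = 109/4

109/4 dollars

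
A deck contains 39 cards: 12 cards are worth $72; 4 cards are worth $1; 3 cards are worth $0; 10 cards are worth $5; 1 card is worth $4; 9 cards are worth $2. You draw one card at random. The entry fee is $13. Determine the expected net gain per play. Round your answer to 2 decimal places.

E[payout] = (12/39)·72 + (4/39)·1 + (3/39)·0 + (10/39)·5 + (1/39)·4 + (9/39)·2 = 940/39
Expected profit = 940/39 − 13 = 433/39 ≈ $11.10

$11.10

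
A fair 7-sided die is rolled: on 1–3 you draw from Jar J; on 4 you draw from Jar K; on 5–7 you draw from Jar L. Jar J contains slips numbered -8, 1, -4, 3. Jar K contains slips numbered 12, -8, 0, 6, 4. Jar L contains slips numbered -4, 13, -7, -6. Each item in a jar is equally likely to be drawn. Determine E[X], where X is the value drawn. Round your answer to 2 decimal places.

-0.89

E[X | Jar J] = (-8 + 1 − 4 + 3)/4 = -2
E[X | Jar K] = (12 − 8 + 0 + 6 + 4)/5 = 14/5
E[X | Jar L] = (-4 + 13 − 7 − 6)/4 = -1
E[X] = (3/7)·(-2) + (1/7)·14/5 + (3/7)·(-1) = -31/35 ≈ -0.89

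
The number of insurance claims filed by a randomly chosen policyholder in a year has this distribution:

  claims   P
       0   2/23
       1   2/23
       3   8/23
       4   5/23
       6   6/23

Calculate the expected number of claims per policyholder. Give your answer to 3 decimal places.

3.565

E[X] = (2/23)·0 + (2/23)·1 + (8/23)·3 + (5/23)·4 + (6/23)·6
     = 82/23 ≈ 3.565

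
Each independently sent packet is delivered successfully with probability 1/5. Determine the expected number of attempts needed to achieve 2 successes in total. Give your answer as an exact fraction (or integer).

By linearity (sum of 2 independent geometric waits), E[trials] = 2/p = 2/(1/5) = 10.

10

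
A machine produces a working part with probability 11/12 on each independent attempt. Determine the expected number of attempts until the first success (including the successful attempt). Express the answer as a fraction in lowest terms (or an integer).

12/11

For a geometric distribution, E[trials] = 1/p = 1/(11/12) = 12/11.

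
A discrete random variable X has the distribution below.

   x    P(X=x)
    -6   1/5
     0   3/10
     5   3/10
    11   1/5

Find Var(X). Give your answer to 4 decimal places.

E[X] = (1/5)·(-6) + (3/10)·0 + (3/10)·5 + (1/5)·11 = 5/2
E[X²] = (1/5)·36 + (3/10)·0 + (3/10)·25 + (1/5)·121 = 389/10
Var(X) = 389/10 − (5/2)² = 653/20 ≈ 32.6500

32.6500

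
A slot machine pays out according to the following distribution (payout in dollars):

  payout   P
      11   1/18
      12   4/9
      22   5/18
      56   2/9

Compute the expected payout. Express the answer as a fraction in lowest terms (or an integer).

49/2 dollars

E[X] = (1/18)·11 + (4/9)·12 + (5/18)·22 + (2/9)·56
     = 49/2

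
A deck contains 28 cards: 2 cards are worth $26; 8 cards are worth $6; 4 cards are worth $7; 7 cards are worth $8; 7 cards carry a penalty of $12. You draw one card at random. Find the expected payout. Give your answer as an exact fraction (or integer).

E[payout] = (2/28)·26 + (8/28)·6 + (4/28)·7 + (7/28)·8 + (7/28)·(-12) = 25/7

25/7 dollars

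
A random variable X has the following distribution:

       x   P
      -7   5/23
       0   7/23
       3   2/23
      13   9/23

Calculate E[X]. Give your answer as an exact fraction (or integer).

E[X] = (5/23)·(-7) + (7/23)·0 + (2/23)·3 + (9/23)·13
     = 88/23

88/23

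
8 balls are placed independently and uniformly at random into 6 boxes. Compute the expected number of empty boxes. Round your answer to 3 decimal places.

1.395

Let Xⱼ=1 if box j is empty. P(Xⱼ=1) = ((6-1)/6)^8 = 390625/1679616.
By linearity, E[#empty] = 6·390625/1679616 = 390625/279936.
≈ 1.395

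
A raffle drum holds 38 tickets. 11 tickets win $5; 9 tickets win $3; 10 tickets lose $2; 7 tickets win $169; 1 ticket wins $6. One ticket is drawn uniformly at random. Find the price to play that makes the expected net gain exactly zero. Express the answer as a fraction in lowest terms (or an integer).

1251/38 dollars

E[payout] = (11/38)·5 + (9/38)·3 + (10/38)·(-2) + (7/38)·169 + (1/38)·6 = 1251/38
Fair fee = E[payout] = 1251/38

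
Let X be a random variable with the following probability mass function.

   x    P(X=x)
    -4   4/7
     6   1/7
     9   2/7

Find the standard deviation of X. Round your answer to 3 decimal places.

6.010

E[X] = 8/7, E[X²] = 262/7
Var(X) = E[X²] − (E[X])² = 262/7 − 64/49 = 1770/49
SD(X) = √(1770/49) ≈ 6.010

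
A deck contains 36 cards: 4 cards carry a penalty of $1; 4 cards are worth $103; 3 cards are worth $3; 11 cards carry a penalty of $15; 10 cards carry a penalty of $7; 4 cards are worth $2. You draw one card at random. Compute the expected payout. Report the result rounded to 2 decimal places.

$5.28

E[payout] = (4/36)·(-1) + (4/36)·103 + (3/36)·3 + (11/36)·(-15) + (10/36)·(-7) + (4/36)·2 = 95/18
≈ $5.28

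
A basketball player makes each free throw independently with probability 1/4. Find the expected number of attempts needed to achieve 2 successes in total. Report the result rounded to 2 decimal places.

8.00

By linearity (sum of 2 independent geometric waits), E[trials] = 2/p = 2/(1/4) = 8.
≈ 8.00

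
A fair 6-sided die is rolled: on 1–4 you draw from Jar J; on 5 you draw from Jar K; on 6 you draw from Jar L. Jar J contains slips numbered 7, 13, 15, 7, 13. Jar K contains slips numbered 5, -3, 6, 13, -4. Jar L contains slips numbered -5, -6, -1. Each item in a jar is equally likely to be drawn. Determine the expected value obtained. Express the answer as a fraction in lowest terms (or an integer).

217/30

E[X | Jar J] = (7 + 13 + 15 + 7 + 13)/5 = 11
E[X | Jar K] = (5 − 3 + 6 + 13 − 4)/5 = 17/5
E[X | Jar L] = (-5 − 6 − 1)/3 = -4
E[X] = (2/3)·11 + (1/6)·17/5 + (1/6)·(-4) = 217/30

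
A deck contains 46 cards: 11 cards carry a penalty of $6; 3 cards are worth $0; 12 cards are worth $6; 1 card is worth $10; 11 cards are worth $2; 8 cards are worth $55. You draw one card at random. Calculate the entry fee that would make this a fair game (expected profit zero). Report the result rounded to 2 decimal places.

$10.39

E[payout] = (11/46)·(-6) + (3/46)·0 + (12/46)·6 + (1/46)·10 + (11/46)·2 + (8/46)·55 = 239/23
Fair fee = E[payout] = 239/23 ≈ $10.39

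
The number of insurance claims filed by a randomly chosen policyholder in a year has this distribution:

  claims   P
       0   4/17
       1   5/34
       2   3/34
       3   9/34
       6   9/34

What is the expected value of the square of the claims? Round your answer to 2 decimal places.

12.41

E[X²] = (4/17)·0 + (5/34)·1 + (3/34)·4 + (9/34)·9 + (9/34)·36
     = 211/17 ≈ 12.41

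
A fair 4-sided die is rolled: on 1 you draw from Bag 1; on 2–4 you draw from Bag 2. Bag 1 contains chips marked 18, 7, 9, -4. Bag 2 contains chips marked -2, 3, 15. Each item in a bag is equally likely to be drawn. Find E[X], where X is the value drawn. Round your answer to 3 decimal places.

5.875

E[X | Bag 1] = (18 + 7 + 9 − 4)/4 = 15/2
E[X | Bag 2] = (-2 + 3 + 15)/3 = 16/3
E[X] = (1/4)·15/2 + (3/4)·16/3 = 47/8 ≈ 5.875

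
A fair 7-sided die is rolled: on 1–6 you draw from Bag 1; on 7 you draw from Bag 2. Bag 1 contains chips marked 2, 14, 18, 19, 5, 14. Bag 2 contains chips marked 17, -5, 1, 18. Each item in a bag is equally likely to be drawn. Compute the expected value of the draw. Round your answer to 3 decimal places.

11.393

E[X | Bag 1] = (2 + 14 + 18 + 19 + 5 + 14)/6 = 12
E[X | Bag 2] = (17 − 5 + 1 + 18)/4 = 31/4
E[X] = (6/7)·12 + (1/7)·31/4 = 319/28 ≈ 11.393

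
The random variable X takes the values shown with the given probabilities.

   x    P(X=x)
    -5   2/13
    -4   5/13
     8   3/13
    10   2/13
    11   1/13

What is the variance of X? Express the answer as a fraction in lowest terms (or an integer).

E[X] = (2/13)·(-5) + (5/13)·(-4) + (3/13)·8 + (2/13)·10 + (1/13)·11 = 25/13
E[X²] = (2/13)·25 + (5/13)·16 + (3/13)·64 + (2/13)·100 + (1/13)·121 = 643/13
Var(X) = 643/13 − (25/13)² = 7734/169

7734/169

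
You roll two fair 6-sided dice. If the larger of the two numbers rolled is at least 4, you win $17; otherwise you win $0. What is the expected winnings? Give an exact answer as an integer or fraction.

E[payout] = (1/4)·0 + (3/4)·17 = 51/4

51/4 dollars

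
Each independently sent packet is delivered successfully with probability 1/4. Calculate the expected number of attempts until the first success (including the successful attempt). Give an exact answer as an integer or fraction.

For a geometric distribution, E[trials] = 1/p = 1/(1/4) = 4.

4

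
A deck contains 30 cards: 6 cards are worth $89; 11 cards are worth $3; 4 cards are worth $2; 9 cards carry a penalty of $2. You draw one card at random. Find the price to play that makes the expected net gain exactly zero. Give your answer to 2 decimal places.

E[payout] = (6/30)·89 + (11/30)·3 + (4/30)·2 + (9/30)·(-2) = 557/30
Fair fee = E[payout] = 557/30 ≈ $18.57

$18.57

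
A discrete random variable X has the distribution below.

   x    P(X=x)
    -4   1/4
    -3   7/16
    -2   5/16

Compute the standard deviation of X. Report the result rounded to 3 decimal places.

0.747

E[X] = -47/16, E[X²] = 147/16
Var(X) = E[X²] − (E[X])² = 147/16 − 2209/256 = 143/256
SD(X) = √(143/256) ≈ 0.747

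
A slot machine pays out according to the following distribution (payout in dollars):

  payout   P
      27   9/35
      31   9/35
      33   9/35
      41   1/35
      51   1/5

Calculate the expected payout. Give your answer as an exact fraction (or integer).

E[X] = (9/35)·27 + (9/35)·31 + (9/35)·33 + (1/35)·41 + (1/5)·51
     = 1217/35

1217/35 dollars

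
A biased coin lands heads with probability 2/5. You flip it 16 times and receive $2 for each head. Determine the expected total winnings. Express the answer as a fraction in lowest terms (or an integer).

E[#heads] = 16·2/5 = 32/5 (linearity over flips).
E[winnings] = 2·32/5 = 64/5.

64/5 dollars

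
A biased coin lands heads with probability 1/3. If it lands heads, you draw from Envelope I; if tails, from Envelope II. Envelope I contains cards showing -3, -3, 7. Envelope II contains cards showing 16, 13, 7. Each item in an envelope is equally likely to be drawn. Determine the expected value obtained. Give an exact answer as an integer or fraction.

E[X | Envelope I] = (-3 − 3 + 7)/3 = 1/3
E[X | Envelope II] = (16 + 13 + 7)/3 = 12
E[X] = (1/3)·1/3 + (2/3)·12 = 73/9

73/9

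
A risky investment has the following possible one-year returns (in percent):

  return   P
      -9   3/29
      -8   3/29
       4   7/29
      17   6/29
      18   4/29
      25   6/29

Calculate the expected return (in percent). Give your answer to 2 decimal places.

10.38

E[X] = (3/29)·(-9) + (3/29)·(-8) + (7/29)·4 + (6/29)·17 + (4/29)·18 + (6/29)·25
     = 301/29 ≈ 10.38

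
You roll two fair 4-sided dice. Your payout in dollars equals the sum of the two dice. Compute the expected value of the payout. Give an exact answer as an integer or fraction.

Distribution of the sum of the two dice: 2 w.p. 1/16, 3 w.p. 1/8, 4 w.p. 3/16, 5 w.p. 1/4, 6 w.p. 3/16, 7 w.p. 1/8, …
E[payout] = (1/16)·2 + (1/8)·3 + (3/16)·4 + (1/4)·5 + (3/16)·6 + (1/8)·7 + (1/16)·8 = 5

$5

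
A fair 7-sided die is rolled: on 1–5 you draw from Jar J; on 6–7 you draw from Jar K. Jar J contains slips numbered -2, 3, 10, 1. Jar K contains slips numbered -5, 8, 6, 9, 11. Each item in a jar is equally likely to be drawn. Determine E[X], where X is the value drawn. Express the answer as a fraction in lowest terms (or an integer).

E[X | Jar J] = (-2 + 3 + 10 + 1)/4 = 3
E[X | Jar K] = (-5 + 8 + 6 + 9 + 11)/5 = 29/5
E[X] = (5/7)·3 + (2/7)·29/5 = 19/5

19/5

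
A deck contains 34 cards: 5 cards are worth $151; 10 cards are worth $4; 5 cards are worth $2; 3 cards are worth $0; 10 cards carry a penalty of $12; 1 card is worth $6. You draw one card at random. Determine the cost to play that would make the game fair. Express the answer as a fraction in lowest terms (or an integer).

E[payout] = (5/34)·151 + (10/34)·4 + (5/34)·2 + (3/34)·0 + (10/34)·(-12) + (1/34)·6 = 691/34
Fair fee = E[payout] = 691/34

691/34 dollars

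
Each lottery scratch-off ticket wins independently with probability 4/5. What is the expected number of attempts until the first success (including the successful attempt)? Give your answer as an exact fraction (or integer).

For a geometric distribution, E[trials] = 1/p = 1/(4/5) = 5/4.

5/4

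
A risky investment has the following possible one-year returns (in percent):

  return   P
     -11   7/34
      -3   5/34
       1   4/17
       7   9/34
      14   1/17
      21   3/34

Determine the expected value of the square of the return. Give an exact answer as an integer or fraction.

E[X²] = (7/34)·121 + (5/34)·9 + (4/17)·1 + (9/34)·49 + (1/17)·196 + (3/34)·441
     = 1528/17

1528/17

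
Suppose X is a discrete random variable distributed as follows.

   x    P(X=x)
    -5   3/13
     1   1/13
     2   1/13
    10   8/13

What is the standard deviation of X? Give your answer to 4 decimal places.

6.3507

E[X] = 68/13, E[X²] = 880/13
Var(X) = E[X²] − (E[X])² = 880/13 − 4624/169 = 6816/169
SD(X) = √(6816/169) ≈ 6.3507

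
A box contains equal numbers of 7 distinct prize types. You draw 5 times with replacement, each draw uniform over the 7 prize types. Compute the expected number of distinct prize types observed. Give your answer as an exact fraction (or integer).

Let Xⱼ=1 if type j appears at least once. P(Xⱼ=1) = 1 − ((7−1)/7)^5 = 9031/16807.
E[#distinct] = 7·9031/16807 = 9031/2401.

9031/2401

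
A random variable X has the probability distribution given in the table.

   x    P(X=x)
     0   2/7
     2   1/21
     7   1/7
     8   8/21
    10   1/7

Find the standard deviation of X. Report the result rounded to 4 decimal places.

E[X] = 39/7, E[X²] = 321/7
Var(X) = E[X²] − (E[X])² = 321/7 − 1521/49 = 726/49
SD(X) = √(726/49) ≈ 3.8492

3.8492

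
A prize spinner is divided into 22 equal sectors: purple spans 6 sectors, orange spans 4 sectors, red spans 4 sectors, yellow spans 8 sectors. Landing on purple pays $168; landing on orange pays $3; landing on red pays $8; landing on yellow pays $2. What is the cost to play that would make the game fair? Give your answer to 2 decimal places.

$48.55

E[payout] = (6/22)·168 + (4/22)·3 + (4/22)·8 + (8/22)·2 = 534/11
Fair fee = E[payout] = 534/11 ≈ $48.55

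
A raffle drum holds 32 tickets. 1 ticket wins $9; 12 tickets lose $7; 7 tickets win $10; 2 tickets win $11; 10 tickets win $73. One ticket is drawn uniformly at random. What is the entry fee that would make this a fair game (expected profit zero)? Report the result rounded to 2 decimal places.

$23.34

E[payout] = (1/32)·9 + (12/32)·(-7) + (7/32)·10 + (2/32)·11 + (10/32)·73 = 747/32
Fair fee = E[payout] = 747/32 ≈ $23.34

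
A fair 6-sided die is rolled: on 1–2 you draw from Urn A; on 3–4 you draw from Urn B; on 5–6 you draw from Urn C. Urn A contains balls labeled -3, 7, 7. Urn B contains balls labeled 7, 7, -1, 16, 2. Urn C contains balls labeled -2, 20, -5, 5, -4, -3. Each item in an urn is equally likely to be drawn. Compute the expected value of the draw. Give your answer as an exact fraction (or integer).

E[X | Urn A] = (-3 + 7 + 7)/3 = 11/3
E[X | Urn B] = (7 + 7 − 1 + 16 + 2)/5 = 31/5
E[X | Urn C] = (-2 + 20 − 5 + 5 − 4 − 3)/6 = 11/6
E[X] = (1/3)·11/3 + (1/3)·31/5 + (1/3)·11/6 = 39/10

39/10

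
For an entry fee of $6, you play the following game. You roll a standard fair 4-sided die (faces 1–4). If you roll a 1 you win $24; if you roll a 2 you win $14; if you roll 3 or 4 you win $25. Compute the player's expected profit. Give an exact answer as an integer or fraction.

$16

E[payout] = (1/4)·14 + (1/4)·24 + (1/2)·25 = 22
Expected profit = 22 − 6 = 16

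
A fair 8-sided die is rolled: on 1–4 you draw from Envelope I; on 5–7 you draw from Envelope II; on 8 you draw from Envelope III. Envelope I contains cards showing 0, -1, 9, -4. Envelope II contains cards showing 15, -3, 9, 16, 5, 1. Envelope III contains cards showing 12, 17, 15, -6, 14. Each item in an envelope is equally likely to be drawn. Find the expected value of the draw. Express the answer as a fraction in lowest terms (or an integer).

359/80

E[X | Envelope I] = (0 − 1 + 9 − 4)/4 = 1
E[X | Envelope II] = (15 − 3 + 9 + 16 + 5 + 1)/6 = 43/6
E[X | Envelope III] = (12 + 17 + 15 − 6 + 14)/5 = 52/5
E[X] = (1/2)·1 + (3/8)·43/6 + (1/8)·52/5 = 359/80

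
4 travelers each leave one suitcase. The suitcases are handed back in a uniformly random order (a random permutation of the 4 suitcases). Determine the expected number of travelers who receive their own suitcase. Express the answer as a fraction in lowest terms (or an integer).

Let Xᵢ = 1 if person i gets their own suitcase. For each i, P(Xᵢ=1) = 1/4.
By linearity of expectation, E[X₁+…+X_4] = 4·(1/4) = 1.

1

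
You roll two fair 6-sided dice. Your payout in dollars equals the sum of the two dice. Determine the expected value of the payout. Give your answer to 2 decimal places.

$7.00

Distribution of the sum of the two dice: 2 w.p. 1/36, 3 w.p. 1/18, 4 w.p. 1/12, 5 w.p. 1/9, 6 w.p. 5/36, 7 w.p. 1/6, …
E[payout] = (1/36)·2 + (1/18)·3 + (1/12)·4 + (1/9)·5 + (5/36)·6 + (1/6)·7 + (5/36)·8 + (1/9)·9 + (1/12)·10 + (1/18)·11 + (1/36)·12 = 7
≈ $7.00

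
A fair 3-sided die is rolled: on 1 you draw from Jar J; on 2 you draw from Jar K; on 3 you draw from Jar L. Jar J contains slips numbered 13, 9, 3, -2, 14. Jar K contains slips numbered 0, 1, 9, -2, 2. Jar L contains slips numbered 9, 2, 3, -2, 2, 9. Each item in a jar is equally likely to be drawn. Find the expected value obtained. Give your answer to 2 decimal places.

4.41

E[X | Jar J] = (13 + 9 + 3 − 2 + 14)/5 = 37/5
E[X | Jar K] = (0 + 1 + 9 − 2 + 2)/5 = 2
E[X | Jar L] = (9 + 2 + 3 − 2 + 2 + 9)/6 = 23/6
E[X] = (1/3)·37/5 + (1/3)·2 + (1/3)·23/6 = 397/90 ≈ 4.41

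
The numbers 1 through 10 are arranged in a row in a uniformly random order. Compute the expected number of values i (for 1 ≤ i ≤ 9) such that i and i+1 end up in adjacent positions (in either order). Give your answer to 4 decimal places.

For each i ∈ {1,…,9}, let Xᵢ = 1 if i and i+1 are adjacent. P(Xᵢ=1) = 2·(10−1)!/10! = 2/10.
By linearity, E[ΣXᵢ] = (9)·(2/10) = 9/5.
≈ 1.8000

1.8000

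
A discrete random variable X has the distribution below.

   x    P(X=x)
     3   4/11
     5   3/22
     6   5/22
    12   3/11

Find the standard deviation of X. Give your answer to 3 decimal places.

E[X] = 141/22, E[X²] = 1191/22
Var(X) = E[X²] − (E[X])² = 1191/22 − 19881/484 = 6321/484
SD(X) = √(6321/484) ≈ 3.614

3.614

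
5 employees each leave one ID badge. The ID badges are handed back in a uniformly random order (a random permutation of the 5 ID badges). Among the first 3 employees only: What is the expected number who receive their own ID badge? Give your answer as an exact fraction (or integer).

Let Xᵢ = 1 if person i gets their own ID badge. For each i, P(Xᵢ=1) = 1/5.
By linearity of expectation, E[X₁+…+X_3] = 3·(1/5) = 3/5.

3/5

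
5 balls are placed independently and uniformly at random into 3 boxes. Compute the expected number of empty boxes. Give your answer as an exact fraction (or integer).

Let Xⱼ=1 if box j is empty. P(Xⱼ=1) = ((3-1)/3)^5 = 32/243.
By linearity, E[#empty] = 3·32/243 = 32/81.

32/81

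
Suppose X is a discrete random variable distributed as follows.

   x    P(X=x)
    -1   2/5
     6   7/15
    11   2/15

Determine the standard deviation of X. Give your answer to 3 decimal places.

E[X] = 58/15, E[X²] = 100/3
Var(X) = E[X²] − (E[X])² = 100/3 − 3364/225 = 4136/225
SD(X) = √(4136/225) ≈ 4.287

4.287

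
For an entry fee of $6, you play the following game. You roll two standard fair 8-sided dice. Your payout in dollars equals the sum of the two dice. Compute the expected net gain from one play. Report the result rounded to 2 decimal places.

$3.00

Distribution of the sum of the two dice: 2 w.p. 1/64, 3 w.p. 1/32, 4 w.p. 3/64, 5 w.p. 1/16, 6 w.p. 5/64, 7 w.p. 3/32, …
E[payout] = (1/64)·2 + (1/32)·3 + (3/64)·4 + (1/16)·5 + (5/64)·6 + (3/32)·7 + (7/64)·8 + (1/8)·9 + (7/64)·10 + (3/32)·11 + (5/64)·12 + (1/16)·13 + (3/64)·14 + (1/32)·15 + (1/64)·16 = 9
Expected profit = 9 − 6 = 3 ≈ $3.00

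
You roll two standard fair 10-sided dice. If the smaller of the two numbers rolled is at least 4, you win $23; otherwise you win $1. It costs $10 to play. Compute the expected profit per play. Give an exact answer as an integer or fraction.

E[payout] = (51/100)·1 + (49/100)·23 = 589/50
Expected profit = 589/50 − 10 = 89/50

89/50 dollars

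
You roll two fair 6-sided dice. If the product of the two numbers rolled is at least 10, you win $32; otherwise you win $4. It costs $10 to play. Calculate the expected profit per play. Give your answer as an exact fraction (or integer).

79/9 dollars

E[payout] = (17/36)·4 + (19/36)·32 = 169/9
Expected profit = 169/9 − 10 = 79/9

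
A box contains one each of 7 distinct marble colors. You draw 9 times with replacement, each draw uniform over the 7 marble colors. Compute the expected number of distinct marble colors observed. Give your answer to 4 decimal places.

5.2519

Let Xⱼ=1 if type j appears at least once. P(Xⱼ=1) = 1 − ((7−1)/7)^9 = 30275911/40353607.
E[#distinct] = 7·30275911/40353607 = 30275911/5764801.
≈ 5.2519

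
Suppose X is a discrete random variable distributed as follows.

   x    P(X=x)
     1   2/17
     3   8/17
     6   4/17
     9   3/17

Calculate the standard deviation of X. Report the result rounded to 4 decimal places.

E[X] = 77/17, E[X²] = 461/17
Var(X) = E[X²] − (E[X])² = 461/17 − 5929/289 = 1908/289
SD(X) = √(1908/289) ≈ 2.5695

2.5695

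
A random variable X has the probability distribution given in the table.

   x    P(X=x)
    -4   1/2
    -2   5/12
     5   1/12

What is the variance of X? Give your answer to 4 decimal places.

E[X] = (1/2)·(-4) + (5/12)·(-2) + (1/12)·5 = -29/12
E[X²] = (1/2)·16 + (5/12)·4 + (1/12)·25 = 47/4
Var(X) = 47/4 − (-29/12)² = 851/144 ≈ 5.9097

5.9097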